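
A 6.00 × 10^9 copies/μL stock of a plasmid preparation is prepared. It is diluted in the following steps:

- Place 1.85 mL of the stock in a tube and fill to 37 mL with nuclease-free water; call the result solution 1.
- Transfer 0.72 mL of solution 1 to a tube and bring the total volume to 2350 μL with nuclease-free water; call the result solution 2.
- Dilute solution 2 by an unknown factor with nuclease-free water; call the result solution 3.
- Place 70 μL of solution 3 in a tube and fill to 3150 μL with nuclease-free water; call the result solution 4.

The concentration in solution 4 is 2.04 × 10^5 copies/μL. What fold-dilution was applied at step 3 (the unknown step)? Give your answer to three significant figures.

10.0-fold

Step 1: 1.85 mL brought to 37 mL → factor 37/1.85 = 20
Step 2: 0.72 mL brought to 2350 μL → factor 2.35/0.72 = 3.2639
Step 3: unknown factor x
Step 4: 70 μL brought to 3150 μL → factor 3150/70 = 45
Product of known-step factors = 2937.5
Overall factor = 6.00 × 10^9 copies/μL / (2.04 × 10^5 copies/μL) = 29412
x = 29412 / 2937.5 = 10.0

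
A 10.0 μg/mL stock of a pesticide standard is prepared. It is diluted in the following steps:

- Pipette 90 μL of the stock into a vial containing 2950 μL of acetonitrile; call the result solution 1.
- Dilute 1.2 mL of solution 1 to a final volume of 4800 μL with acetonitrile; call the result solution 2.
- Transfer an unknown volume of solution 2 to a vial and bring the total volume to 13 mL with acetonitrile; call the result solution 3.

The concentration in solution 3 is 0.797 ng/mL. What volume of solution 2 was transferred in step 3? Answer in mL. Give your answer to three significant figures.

0.140 mL

Step 1: 90 μL + 2950 μL = 3040 μL total → factor 3040/90 = 33.778
Step 2: 1.2 mL brought to 4800 μL → factor 4.8/1.2 = 4
Step 3: v brought to 13 mL → factor = 13 mL/v
Product of known-step factors = 135.11
Overall factor = 10.0 μg/mL / (0.797 ng/mL) = 12547
Step-3 factor = 12547 / 135.11 = 92.865
v = 13 mL / 92.865 = 0.140 mL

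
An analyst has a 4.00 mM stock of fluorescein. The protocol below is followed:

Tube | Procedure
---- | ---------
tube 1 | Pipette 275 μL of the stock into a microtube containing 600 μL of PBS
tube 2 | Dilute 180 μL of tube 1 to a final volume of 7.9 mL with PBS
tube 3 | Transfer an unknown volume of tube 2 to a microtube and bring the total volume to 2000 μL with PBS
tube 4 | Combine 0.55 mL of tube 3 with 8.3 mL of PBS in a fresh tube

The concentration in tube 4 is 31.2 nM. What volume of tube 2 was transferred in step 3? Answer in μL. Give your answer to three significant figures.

Step 1: 275 μL + 600 μL = 875 μL total → factor 875/275 = 3.1818
Step 2: 180 μL brought to 7.9 mL → factor 7900/180 = 43.889
Step 3: v brought to 2000 μL → factor = 2000 μL/v
Step 4: 0.55 mL + 8.3 mL = 8.85 mL total → factor 8.85/0.55 = 16.091
Product of known-step factors = 2247
Overall factor = 4.00 mM / (31.2 nM) = 1.2821 × 10^5
Step-3 factor = 1.2821 × 10^5 / 2247 = 57.055
v = 2000 μL / 57.055 = 35.1 μL

35.1 μL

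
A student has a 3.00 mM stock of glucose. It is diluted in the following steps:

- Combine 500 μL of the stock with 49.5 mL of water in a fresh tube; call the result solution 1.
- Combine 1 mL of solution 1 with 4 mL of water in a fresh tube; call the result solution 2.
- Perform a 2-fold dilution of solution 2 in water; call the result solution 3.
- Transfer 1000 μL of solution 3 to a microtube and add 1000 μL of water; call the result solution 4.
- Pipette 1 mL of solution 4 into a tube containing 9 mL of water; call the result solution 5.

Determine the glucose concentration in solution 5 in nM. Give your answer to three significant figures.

150 nM

Step 1: 500 μL + 49.5 mL = 50000 μL total → factor 50000/500 = 100
Step 2: 1 mL + 4 mL = 5 mL total → factor 5/1 = 5
Step 3: 2-fold → factor 2
Step 4: 1000 μL + 1000 μL = 2000 μL total → factor 2000/1000 = 2
Step 5: 1 mL + 9 mL = 10 mL total → factor 10/1 = 10
Overall dilution factor = 100 × 5 × 2 × 2 × 10 = 20000
Final = 3.00 mM / 20000 = 0.0001500 mM = 150 nM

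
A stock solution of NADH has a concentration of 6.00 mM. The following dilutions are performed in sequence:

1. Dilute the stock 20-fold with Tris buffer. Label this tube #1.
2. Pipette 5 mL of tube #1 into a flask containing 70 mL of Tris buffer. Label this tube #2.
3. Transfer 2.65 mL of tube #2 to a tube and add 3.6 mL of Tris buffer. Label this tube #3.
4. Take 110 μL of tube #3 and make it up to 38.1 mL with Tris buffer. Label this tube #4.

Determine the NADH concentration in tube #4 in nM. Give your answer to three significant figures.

Step 1: 20-fold → factor 20
Step 2: 5 mL + 70 mL = 75 mL total → factor 75/5 = 15
Step 3: 2.65 mL + 3.6 mL = 6.25 mL total → factor 6.25/2.65 = 2.3585
Step 4: 110 μL brought to 38.1 mL → factor 38100/110 = 346.36
Overall dilution factor = 20 × 15 × 2.3585 × 346.36 = 2.4507 × 10^5
Final = 6.00 mM / 2.4507 × 10^5 = 2.448 × 10^-5 mM = 24.5 nM

24.5 nM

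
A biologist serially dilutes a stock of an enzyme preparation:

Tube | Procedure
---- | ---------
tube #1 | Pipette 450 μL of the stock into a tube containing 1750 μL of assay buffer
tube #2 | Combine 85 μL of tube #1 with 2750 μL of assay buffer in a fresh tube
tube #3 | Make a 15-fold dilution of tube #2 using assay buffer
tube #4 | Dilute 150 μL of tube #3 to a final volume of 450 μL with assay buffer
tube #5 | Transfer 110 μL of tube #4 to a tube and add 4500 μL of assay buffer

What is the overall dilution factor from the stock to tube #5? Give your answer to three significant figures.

3.08 × 10^5

Step 1: 450 μL + 1750 μL = 2200 μL total → factor 2200/450 = 4.8889
Step 2: 85 μL + 2750 μL = 2835 μL total → factor 2835/85 = 33.353
Step 3: 15-fold → factor 15
Step 4: 150 μL brought to 450 μL → factor 450/150 = 3
Step 5: 110 μL + 4500 μL = 4610 μL total → factor 4610/110 = 41.909
Overall dilution factor = 4.8889 × 33.353 × 15 × 3 × 41.909 = 3.0751 × 10^5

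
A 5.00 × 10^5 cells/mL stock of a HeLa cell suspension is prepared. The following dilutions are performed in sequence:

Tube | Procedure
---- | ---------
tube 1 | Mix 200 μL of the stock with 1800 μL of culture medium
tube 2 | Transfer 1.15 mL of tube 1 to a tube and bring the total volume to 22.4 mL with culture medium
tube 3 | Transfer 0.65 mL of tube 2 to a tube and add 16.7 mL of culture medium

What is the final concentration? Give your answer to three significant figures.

96.2 cells/mL

Step 1: 200 μL + 1800 μL = 2000 μL total → factor 2000/200 = 10
Step 2: 1.15 mL brought to 22.4 mL → factor 22.4/1.15 = 19.478
Step 3: 0.65 mL + 16.7 mL = 17.35 mL total → factor 17.35/0.65 = 26.692
Overall dilution factor = 10 × 19.478 × 26.692 = 5199.2
Final = 5.00 × 10^5 cells/mL / 5199.2 = 96.2 cells/mL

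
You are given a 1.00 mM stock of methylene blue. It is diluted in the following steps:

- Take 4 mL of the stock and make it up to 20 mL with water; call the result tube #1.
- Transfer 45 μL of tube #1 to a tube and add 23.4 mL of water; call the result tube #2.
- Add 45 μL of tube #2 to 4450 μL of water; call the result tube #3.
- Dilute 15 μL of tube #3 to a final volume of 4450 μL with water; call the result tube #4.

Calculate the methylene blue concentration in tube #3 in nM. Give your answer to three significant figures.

Step 1: 4 mL brought to 20 mL → factor 20/4 = 5
Step 2: 45 μL + 23.4 mL = 23445 μL total → factor 23445/45 = 521
Step 3: 45 μL + 4450 μL = 4495 μL total → factor 4495/45 = 99.889
Dilution factor through tube #3 = 5 × 521 × 99.889 = 2.6021 × 10^5
[tube #3] = 1.00 mM / 2.6021 × 10^5 = 3.843 × 10^-6 mM = 3.84 nM

3.84 nM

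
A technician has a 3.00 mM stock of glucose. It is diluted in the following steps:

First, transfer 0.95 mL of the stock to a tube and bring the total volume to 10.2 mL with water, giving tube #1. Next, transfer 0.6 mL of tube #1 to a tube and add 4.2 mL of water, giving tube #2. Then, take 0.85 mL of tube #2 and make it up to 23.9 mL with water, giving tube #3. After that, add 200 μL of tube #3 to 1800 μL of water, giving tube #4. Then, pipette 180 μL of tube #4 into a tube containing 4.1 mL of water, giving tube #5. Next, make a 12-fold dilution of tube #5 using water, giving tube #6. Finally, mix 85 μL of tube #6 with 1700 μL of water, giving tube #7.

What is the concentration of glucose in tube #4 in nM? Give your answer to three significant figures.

Step 1: 0.95 mL brought to 10.2 mL → factor 10.2/0.95 = 10.737
Step 2: 0.6 mL + 4.2 mL = 4.8 mL total → factor 4.8/0.6 = 8
Step 3: 0.85 mL brought to 23.9 mL → factor 23.9/0.85 = 28.118
Step 4: 200 μL + 1800 μL = 2000 μL total → factor 2000/200 = 10
Dilution factor through tube #4 = 10.737 × 8 × 28.118 × 10 = 24152
[tube #4] = 3.00 mM / 24152 = 0.0001242 mM = 124 nM

124 nM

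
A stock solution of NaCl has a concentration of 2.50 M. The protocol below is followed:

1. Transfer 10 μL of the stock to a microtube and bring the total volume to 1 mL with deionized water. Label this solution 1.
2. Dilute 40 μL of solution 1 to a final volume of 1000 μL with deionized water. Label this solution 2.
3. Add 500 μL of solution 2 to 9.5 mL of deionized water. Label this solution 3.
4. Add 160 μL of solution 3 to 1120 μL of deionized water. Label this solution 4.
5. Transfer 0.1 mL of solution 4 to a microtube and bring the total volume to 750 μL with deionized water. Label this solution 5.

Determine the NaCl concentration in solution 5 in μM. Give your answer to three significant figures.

Step 1: 10 μL brought to 1 mL → factor 1000/10 = 100
Step 2: 40 μL brought to 1000 μL → factor 1000/40 = 25
Step 3: 500 μL + 9.5 mL = 10000 μL total → factor 10000/500 = 20
Step 4: 160 μL + 1120 μL = 1280 μL total → factor 1280/160 = 8
Step 5: 0.1 mL brought to 750 μL → factor 0.75/0.1 = 7.5
Overall dilution factor = 100 × 25 × 20 × 8 × 7.5 = 3 × 10^6
Final = 2.50 M / 3 × 10^6 = 8.333 × 10^-7 M = 0.833 μM

0.833 μM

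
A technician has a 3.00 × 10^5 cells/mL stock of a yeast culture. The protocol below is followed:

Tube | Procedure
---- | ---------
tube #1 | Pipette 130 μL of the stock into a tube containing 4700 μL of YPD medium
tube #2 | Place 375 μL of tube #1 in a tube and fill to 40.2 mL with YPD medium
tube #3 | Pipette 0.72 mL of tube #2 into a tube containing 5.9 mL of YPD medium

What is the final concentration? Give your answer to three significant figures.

Step 1: 130 μL + 4700 μL = 4830 μL total → factor 4830/130 = 37.154
Step 2: 375 μL brought to 40.2 mL → factor 40200/375 = 107.2
Step 3: 0.72 mL + 5.9 mL = 6.62 mL total → factor 6.62/0.72 = 9.1944
Overall dilution factor = 37.154 × 107.2 × 9.1944 = 36620
Final = 3.00 × 10^5 cells/mL / 36620 = 8.19 cells/mL

8.19 cells/mL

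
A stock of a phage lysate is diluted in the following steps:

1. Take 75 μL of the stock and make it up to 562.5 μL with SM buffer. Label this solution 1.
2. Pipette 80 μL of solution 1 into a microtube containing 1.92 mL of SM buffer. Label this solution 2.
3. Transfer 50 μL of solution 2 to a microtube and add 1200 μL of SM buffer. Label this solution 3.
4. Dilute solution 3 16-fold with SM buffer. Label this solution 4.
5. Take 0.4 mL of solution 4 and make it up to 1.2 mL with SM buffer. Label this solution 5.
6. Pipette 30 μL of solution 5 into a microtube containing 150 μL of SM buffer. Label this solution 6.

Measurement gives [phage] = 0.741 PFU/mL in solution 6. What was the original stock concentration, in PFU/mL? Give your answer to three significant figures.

Step 1: 75 μL brought to 562.5 μL → factor 562.5/75 = 7.5
Step 2: 80 μL + 1.92 mL = 2000 μL total → factor 2000/80 = 25
Step 3: 50 μL + 1200 μL = 1250 μL total → factor 1250/50 = 25
Step 4: 16-fold → factor 16
Step 5: 0.4 mL brought to 1.2 mL → factor 1.2/0.4 = 3
Step 6: 30 μL + 150 μL = 180 μL total → factor 180/30 = 6
Overall dilution factor = 7.5 × 25 × 25 × 16 × 3 × 6 = 1.35 × 10^6
Stock = 0.741 PFU/mL × 1.35 × 10^6 = 1.00 × 10^6 PFU/mL

1.00 × 10^6 PFU/mL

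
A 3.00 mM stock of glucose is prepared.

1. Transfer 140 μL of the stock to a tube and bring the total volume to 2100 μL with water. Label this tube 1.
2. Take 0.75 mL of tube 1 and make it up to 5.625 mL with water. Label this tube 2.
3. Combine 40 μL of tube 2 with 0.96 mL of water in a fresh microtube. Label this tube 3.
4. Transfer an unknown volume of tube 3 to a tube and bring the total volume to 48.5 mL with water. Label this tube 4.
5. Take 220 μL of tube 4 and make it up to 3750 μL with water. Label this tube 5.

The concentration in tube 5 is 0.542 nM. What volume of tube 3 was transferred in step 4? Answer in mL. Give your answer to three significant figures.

Step 1: 140 μL brought to 2100 μL → factor 2100/140 = 15
Step 2: 0.75 mL brought to 5.625 mL → factor 5.625/0.75 = 7.5
Step 3: 40 μL + 0.96 mL = 1000 μL total → factor 1000/40 = 25
Step 4: v brought to 48.5 mL → factor = 48.5 mL/v
Step 5: 220 μL brought to 3750 μL → factor 3750/220 = 17.045
Product of known-step factors = 47940
Overall factor = 3.00 mM / (0.542 nM) = 5.5351 × 10^6
Step-4 factor = 5.5351 × 10^6 / 47940 = 115.46
v = 48.5 mL / 115.46 = 0.420 mL

0.420 mL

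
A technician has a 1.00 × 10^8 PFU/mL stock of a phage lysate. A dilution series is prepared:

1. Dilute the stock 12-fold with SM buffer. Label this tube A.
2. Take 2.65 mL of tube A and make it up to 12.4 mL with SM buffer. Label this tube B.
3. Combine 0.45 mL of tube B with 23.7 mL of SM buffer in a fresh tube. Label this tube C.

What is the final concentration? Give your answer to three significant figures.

3.32 × 10^4 PFU/mL

Step 1: 12-fold → factor 12
Step 2: 2.65 mL brought to 12.4 mL → factor 12.4/2.65 = 4.6792
Step 3: 0.45 mL + 23.7 mL = 24.15 mL total → factor 24.15/0.45 = 53.667
Overall dilution factor = 12 × 4.6792 × 53.667 = 3013.4
Final = 1.00 × 10^8 PFU/mL / 3013.4 = 3.32 × 10^4 PFU/mL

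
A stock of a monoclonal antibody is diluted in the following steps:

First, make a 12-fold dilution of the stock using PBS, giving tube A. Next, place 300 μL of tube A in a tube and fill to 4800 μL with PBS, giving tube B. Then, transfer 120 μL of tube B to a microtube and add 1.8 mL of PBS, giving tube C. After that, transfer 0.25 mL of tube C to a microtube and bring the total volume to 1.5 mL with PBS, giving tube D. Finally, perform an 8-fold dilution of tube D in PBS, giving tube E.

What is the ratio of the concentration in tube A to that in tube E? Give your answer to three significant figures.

Step 1: 12-fold → factor 12
Step 2: 300 μL brought to 4800 μL → factor 4800/300 = 16
Step 3: 120 μL + 1.8 mL = 1920 μL total → factor 1920/120 = 16
Step 4: 0.25 mL brought to 1.5 mL → factor 1.5/0.25 = 6
Step 5: 8-fold → factor 8
Dilution factor to tube A = 12; to tube E = 1.4746 × 10^5
[tube A]/[tube E] = (factor to tube E)/(factor to tube A) = 1.4746 × 10^5/12 = 1.23 × 10^4

1.23 × 10^4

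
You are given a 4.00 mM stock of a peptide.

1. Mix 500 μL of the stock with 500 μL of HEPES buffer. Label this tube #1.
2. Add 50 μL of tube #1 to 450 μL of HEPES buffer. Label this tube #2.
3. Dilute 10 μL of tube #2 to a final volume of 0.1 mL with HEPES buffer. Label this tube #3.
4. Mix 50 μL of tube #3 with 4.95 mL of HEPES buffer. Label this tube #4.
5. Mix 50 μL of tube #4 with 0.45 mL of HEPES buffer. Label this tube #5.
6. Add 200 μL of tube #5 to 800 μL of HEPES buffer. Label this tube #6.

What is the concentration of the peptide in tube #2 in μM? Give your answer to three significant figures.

200 μM

Step 1: 500 μL + 500 μL = 1000 μL total → factor 1000/500 = 2
Step 2: 50 μL + 450 μL = 500 μL total → factor 500/50 = 10
Dilution factor through tube #2 = 2 × 10 = 20
[tube #2] = 4.00 mM / 20 = 0.2000 mM = 200 μM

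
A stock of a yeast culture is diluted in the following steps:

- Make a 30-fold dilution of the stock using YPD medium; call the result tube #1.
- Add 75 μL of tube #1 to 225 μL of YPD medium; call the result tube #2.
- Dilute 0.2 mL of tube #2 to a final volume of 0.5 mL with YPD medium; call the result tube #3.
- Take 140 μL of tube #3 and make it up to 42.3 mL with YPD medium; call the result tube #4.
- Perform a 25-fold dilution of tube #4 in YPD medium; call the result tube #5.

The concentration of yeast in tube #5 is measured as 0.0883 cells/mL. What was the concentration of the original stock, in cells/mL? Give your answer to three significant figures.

2.00 × 10^5 cells/mL

Step 1: 30-fold → factor 30
Step 2: 75 μL + 225 μL = 300 μL total → factor 300/75 = 4
Step 3: 0.2 mL brought to 0.5 mL → factor 0.5/0.2 = 2.5
Step 4: 140 μL brought to 42.3 mL → factor 42300/140 = 302.14
Step 5: 25-fold → factor 25
Overall dilution factor = 30 × 4 × 2.5 × 302.14 × 25 = 2.2661 × 10^6
Stock = 0.0883 cells/mL × 2.2661 × 10^6 = 2.00 × 10^5 cells/mL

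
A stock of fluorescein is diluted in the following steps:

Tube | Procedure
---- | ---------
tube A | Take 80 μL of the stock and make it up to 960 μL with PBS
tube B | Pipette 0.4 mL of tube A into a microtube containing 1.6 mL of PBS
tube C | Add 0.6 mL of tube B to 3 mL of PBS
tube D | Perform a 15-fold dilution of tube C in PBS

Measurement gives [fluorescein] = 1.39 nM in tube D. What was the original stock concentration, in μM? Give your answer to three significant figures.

7.51 μM

Step 1: 80 μL brought to 960 μL → factor 960/80 = 12
Step 2: 0.4 mL + 1.6 mL = 2 mL total → factor 2/0.4 = 5
Step 3: 0.6 mL + 3 mL = 3.6 mL total → factor 3.6/0.6 = 6
Step 4: 15-fold → factor 15
Overall dilution factor = 12 × 5 × 6 × 15 = 5400
Stock = 1.39 nM × 5400 = 7506 nM = 7.51 μM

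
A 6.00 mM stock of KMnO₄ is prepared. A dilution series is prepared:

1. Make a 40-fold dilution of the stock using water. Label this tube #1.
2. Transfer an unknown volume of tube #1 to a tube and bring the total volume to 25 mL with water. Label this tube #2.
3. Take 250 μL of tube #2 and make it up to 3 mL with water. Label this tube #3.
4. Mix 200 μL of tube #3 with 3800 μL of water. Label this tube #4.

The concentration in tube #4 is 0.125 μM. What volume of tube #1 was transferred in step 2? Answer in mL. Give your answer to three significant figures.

Step 1: 40-fold → factor 40
Step 2: v brought to 25 mL → factor = 25 mL/v
Step 3: 250 μL brought to 3 mL → factor 3000/250 = 12
Step 4: 200 μL + 3800 μL = 4000 μL total → factor 4000/200 = 20
Product of known-step factors = 9600
Overall factor = 6.00 mM / (0.125 μM) = 48000
Step-2 factor = 48000 / 9600 = 5
v = 25 mL / 5 = 5.00 mL

5.00 mL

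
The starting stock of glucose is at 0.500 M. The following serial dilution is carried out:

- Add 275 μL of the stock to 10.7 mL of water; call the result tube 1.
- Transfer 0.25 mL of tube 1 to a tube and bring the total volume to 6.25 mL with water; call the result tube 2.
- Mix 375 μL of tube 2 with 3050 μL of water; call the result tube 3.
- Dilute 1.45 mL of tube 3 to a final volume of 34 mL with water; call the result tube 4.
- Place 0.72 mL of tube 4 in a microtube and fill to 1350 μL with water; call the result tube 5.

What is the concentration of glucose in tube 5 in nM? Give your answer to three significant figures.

Step 1: 275 μL + 10.7 mL = 10975 μL total → factor 10975/275 = 39.909
Step 2: 0.25 mL brought to 6.25 mL → factor 6.25/0.25 = 25
Step 3: 375 μL + 3050 μL = 3425 μL total → factor 3425/375 = 9.1333
Step 4: 1.45 mL brought to 34 mL → factor 34/1.45 = 23.448
Step 5: 0.72 mL brought to 1350 μL → factor 1.35/0.72 = 1.875
Overall dilution factor = 39.909 × 25 × 9.1333 × 23.448 × 1.875 = 4.0064 × 10^5
Final = 0.500 M / 4.0064 × 10^5 = 1.248 × 10^-6 M = 1.25 × 10^3 nM

1.25 × 10^3 nM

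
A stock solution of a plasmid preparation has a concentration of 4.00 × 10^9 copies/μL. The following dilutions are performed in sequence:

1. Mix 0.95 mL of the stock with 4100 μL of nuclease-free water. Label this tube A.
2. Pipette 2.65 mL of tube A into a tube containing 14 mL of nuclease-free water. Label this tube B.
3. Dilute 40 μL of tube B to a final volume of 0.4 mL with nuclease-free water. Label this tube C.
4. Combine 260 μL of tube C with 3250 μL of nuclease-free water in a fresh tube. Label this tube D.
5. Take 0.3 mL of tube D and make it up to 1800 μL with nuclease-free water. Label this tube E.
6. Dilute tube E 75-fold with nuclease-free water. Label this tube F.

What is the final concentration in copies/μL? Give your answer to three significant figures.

1.97 × 10^3 copies/μL

Step 1: 0.95 mL + 4100 μL = 5.05 mL total → factor 5.05/0.95 = 5.3158
Step 2: 2.65 mL + 14 mL = 16.65 mL total → factor 16.65/2.65 = 6.283
Step 3: 40 μL brought to 0.4 mL → factor 400/40 = 10
Step 4: 260 μL + 3250 μL = 3510 μL total → factor 3510/260 = 13.5
Step 5: 0.3 mL brought to 1800 μL → factor 1.8/0.3 = 6
Step 6: 75-fold → factor 75
Overall dilution factor = 5.3158 × 6.283 × 10 × 13.5 × 6 × 75 = 2.029 × 10^6
Final = 4.00 × 10^9 copies/μL / 2.029 × 10^6 = 1.97 × 10^3 copies/μL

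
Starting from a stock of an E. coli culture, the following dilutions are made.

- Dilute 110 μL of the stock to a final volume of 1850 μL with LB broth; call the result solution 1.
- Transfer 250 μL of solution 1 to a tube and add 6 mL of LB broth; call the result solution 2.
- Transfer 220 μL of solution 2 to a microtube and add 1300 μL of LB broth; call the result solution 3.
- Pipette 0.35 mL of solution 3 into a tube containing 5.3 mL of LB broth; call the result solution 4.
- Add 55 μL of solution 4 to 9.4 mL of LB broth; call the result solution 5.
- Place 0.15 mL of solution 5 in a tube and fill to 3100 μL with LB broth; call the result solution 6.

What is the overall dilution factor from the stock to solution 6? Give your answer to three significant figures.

Step 1: 110 μL brought to 1850 μL → factor 1850/110 = 16.818
Step 2: 250 μL + 6 mL = 6250 μL total → factor 6250/250 = 25
Step 3: 220 μL + 1300 μL = 1520 μL total → factor 1520/220 = 6.9091
Step 4: 0.35 mL + 5.3 mL = 5.65 mL total → factor 5.65/0.35 = 16.143
Step 5: 55 μL + 9.4 mL = 9455 μL total → factor 9455/55 = 171.91
Step 6: 0.15 mL brought to 3100 μL → factor 3.1/0.15 = 20.667
Overall dilution factor = 16.818 × 25 × 6.9091 × 16.143 × 171.91 × 20.667 = 1.6661 × 10^8

1.67 × 10^8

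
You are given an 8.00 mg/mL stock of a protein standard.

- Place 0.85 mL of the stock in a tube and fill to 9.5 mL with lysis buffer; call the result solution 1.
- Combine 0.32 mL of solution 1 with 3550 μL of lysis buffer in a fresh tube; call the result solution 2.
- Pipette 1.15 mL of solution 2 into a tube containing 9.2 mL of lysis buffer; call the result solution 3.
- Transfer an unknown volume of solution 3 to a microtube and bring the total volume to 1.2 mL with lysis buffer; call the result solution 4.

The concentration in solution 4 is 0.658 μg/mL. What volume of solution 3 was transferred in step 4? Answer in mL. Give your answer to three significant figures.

Step 1: 0.85 mL brought to 9.5 mL → factor 9.5/0.85 = 11.176
Step 2: 0.32 mL + 3550 μL = 3.87 mL total → factor 3.87/0.32 = 12.094
Step 3: 1.15 mL + 9.2 mL = 10.35 mL total → factor 10.35/1.15 = 9
Step 4: v brought to 1.2 mL → factor = 1.2 mL/v
Product of known-step factors = 1216.5
Overall factor = 8.00 mg/mL / (0.658 μg/mL) = 12158
Step-4 factor = 12158 / 1216.5 = 9.9944
v = 1.2 mL / 9.9944 = 0.120 mL

0.120 mL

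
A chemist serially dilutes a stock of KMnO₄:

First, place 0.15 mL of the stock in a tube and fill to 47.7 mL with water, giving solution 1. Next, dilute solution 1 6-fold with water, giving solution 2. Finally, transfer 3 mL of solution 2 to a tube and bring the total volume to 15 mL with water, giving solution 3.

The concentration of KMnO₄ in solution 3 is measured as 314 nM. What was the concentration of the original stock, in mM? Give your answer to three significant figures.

3.00 mM

Step 1: 0.15 mL brought to 47.7 mL → factor 47.7/0.15 = 318
Step 2: 6-fold → factor 6
Step 3: 3 mL brought to 15 mL → factor 15/3 = 5
Overall dilution factor = 318 × 6 × 5 = 9540
Stock = 314 nM × 9540 = 2.996 × 10^6 nM = 3.00 mM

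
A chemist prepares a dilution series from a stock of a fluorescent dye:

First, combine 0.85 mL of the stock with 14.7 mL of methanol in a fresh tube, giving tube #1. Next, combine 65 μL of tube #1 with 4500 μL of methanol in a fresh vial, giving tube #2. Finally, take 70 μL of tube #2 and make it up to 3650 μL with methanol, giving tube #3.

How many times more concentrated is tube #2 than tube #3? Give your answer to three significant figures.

Step 1: 0.85 mL + 14.7 mL = 15.55 mL total → factor 15.55/0.85 = 18.294
Step 2: 65 μL + 4500 μL = 4565 μL total → factor 4565/65 = 70.231
Step 3: 70 μL brought to 3650 μL → factor 3650/70 = 52.143
Dilution factor to tube #2 = 1284.8; to tube #3 = 66994
[tube #2]/[tube #3] = (factor to tube #3)/(factor to tube #2) = 66994/1284.8 = 52.1

52.1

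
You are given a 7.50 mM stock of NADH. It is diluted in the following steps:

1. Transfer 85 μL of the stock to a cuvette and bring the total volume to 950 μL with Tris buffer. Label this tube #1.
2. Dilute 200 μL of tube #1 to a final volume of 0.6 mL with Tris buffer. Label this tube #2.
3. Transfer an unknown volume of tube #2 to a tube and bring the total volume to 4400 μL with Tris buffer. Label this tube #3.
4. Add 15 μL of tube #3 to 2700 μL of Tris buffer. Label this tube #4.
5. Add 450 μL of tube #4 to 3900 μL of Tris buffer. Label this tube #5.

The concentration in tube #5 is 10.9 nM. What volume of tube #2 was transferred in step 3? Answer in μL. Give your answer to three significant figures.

Step 1: 85 μL brought to 950 μL → factor 950/85 = 11.176
Step 2: 200 μL brought to 0.6 mL → factor 600/200 = 3
Step 3: v brought to 4400 μL → factor = 4400 μL/v
Step 4: 15 μL + 2700 μL = 2715 μL total → factor 2715/15 = 181
Step 5: 450 μL + 3900 μL = 4350 μL total → factor 4350/450 = 9.6667
Product of known-step factors = 58665
Overall factor = 7.50 mM / (10.9 nM) = 6.8807 × 10^5
Step-3 factor = 6.8807 × 10^5 / 58665 = 11.729
v = 4400 μL / 11.729 = 375 μL

375 μL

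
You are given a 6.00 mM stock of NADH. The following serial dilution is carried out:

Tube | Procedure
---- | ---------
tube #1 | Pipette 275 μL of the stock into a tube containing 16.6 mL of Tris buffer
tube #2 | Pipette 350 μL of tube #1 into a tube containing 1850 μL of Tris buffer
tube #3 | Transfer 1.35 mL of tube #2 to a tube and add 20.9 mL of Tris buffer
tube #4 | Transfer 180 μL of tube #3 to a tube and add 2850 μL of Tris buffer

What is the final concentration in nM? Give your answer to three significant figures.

56.1 nM

Step 1: 275 μL + 16.6 mL = 16875 μL total → factor 16875/275 = 61.364
Step 2: 350 μL + 1850 μL = 2200 μL total → factor 2200/350 = 6.2857
Step 3: 1.35 mL + 20.9 mL = 22.25 mL total → factor 22.25/1.35 = 16.481
Step 4: 180 μL + 2850 μL = 3030 μL total → factor 3030/180 = 16.833
Overall dilution factor = 61.364 × 6.2857 × 16.481 × 16.833 = 1.0701 × 10^5
Final = 6.00 mM / 1.0701 × 10^5 = 5.607 × 10^-5 mM = 56.1 nM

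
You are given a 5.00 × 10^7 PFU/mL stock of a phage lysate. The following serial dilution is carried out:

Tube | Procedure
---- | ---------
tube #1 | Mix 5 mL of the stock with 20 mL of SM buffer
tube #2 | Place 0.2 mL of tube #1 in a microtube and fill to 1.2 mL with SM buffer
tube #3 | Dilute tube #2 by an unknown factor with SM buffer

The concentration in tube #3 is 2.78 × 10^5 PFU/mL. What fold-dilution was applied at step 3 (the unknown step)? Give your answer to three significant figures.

Step 1: 5 mL + 20 mL = 25 mL total → factor 25/5 = 5
Step 2: 0.2 mL brought to 1.2 mL → factor 1.2/0.2 = 6
Step 3: unknown factor x
Product of known-step factors = 30
Overall factor = 5.00 × 10^7 PFU/mL / (2.78 × 10^5 PFU/mL) = 179.86
x = 179.86 / 30 = 6.00

6.00-fold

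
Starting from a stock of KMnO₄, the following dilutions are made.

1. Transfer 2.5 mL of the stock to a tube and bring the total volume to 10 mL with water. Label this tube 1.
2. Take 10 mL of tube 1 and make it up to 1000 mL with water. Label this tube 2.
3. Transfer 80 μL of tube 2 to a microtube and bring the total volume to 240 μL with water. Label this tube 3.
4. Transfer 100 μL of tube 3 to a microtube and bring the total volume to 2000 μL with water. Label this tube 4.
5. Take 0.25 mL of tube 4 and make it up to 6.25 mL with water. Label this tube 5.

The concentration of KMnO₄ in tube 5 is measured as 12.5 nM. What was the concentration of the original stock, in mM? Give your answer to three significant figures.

7.50 mM

Step 1: 2.5 mL brought to 10 mL → factor 10/2.5 = 4
Step 2: 10 mL brought to 1000 mL → factor 1000/10 = 100
Step 3: 80 μL brought to 240 μL → factor 240/80 = 3
Step 4: 100 μL brought to 2000 μL → factor 2000/100 = 20
Step 5: 0.25 mL brought to 6.25 mL → factor 6.25/0.25 = 25
Overall dilution factor = 4 × 100 × 3 × 20 × 25 = 6 × 10^5
Stock = 12.5 nM × 6 × 10^5 = 7.500 × 10^6 nM = 7.50 mM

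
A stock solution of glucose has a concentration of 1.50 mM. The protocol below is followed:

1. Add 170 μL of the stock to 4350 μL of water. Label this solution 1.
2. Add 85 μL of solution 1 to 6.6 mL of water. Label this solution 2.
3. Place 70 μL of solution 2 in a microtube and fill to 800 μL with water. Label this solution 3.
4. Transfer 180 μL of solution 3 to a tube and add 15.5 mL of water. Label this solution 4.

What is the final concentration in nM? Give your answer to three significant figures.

0.721 nM

Step 1: 170 μL + 4350 μL = 4520 μL total → factor 4520/170 = 26.588
Step 2: 85 μL + 6.6 mL = 6685 μL total → factor 6685/85 = 78.647
Step 3: 70 μL brought to 800 μL → factor 800/70 = 11.429
Step 4: 180 μL + 15.5 mL = 15680 μL total → factor 15680/180 = 87.111
Overall dilution factor = 26.588 × 78.647 × 11.429 × 87.111 = 2.0818 × 10^6
Final = 1.50 mM / 2.0818 × 10^6 = 7.205 × 10^-7 mM = 0.721 nM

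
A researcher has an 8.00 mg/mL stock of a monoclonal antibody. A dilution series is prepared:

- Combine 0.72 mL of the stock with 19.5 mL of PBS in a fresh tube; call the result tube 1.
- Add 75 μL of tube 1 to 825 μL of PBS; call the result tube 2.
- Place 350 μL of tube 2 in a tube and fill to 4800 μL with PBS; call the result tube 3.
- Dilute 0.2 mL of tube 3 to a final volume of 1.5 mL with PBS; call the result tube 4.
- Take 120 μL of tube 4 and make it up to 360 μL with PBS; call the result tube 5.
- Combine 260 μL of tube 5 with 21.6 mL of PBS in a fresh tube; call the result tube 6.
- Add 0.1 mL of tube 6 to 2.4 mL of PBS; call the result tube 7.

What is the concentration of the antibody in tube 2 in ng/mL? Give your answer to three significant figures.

Step 1: 0.72 mL + 19.5 mL = 20.22 mL total → factor 20.22/0.72 = 28.083
Step 2: 75 μL + 825 μL = 900 μL total → factor 900/75 = 12
Dilution factor through tube 2 = 28.083 × 12 = 337
[tube 2] = 8.00 mg/mL / 337 = 0.02374 mg/mL = 2.37 × 10^4 ng/mL

2.37 × 10^4 ng/mL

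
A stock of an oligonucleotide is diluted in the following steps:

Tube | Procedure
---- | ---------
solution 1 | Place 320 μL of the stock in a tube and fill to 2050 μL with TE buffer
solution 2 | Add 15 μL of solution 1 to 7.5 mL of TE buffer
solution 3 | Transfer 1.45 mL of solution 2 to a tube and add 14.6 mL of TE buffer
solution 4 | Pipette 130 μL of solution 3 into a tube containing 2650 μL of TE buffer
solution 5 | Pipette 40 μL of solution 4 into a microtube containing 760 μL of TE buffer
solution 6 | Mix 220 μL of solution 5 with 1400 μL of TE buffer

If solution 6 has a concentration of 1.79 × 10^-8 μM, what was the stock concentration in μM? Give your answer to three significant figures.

Step 1: 320 μL brought to 2050 μL → factor 2050/320 = 6.4062
Step 2: 15 μL + 7.5 mL = 7515 μL total → factor 7515/15 = 501
Step 3: 1.45 mL + 14.6 mL = 16.05 mL total → factor 16.05/1.45 = 11.069
Step 4: 130 μL + 2650 μL = 2780 μL total → factor 2780/130 = 21.385
Step 5: 40 μL + 760 μL = 800 μL total → factor 800/40 = 20
Step 6: 220 μL + 1400 μL = 1620 μL total → factor 1620/220 = 7.3636
Overall dilution factor = 6.4062 × 501 × 11.069 × 21.385 × 20 × 7.3636 = 1.1189 × 10^8
Stock = 1.79 × 10^-8 μM × 1.1189 × 10^8 = 2.00 μM

2.00 μM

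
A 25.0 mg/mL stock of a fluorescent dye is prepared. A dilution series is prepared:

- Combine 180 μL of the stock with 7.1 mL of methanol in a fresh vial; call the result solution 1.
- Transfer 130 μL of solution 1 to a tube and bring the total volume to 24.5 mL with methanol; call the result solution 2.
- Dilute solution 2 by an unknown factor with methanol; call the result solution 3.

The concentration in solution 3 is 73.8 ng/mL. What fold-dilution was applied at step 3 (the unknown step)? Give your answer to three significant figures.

Step 1: 180 μL + 7.1 mL = 7280 μL total → factor 7280/180 = 40.444
Step 2: 130 μL brought to 24.5 mL → factor 24500/130 = 188.46
Step 3: unknown factor x
Product of known-step factors = 7622.2
Overall factor = 25.0 mg/mL / (73.8 ng/mL) = 3.3875 × 10^5
x = 3.3875 × 10^5 / 7622.2 = 44.4

44.4-fold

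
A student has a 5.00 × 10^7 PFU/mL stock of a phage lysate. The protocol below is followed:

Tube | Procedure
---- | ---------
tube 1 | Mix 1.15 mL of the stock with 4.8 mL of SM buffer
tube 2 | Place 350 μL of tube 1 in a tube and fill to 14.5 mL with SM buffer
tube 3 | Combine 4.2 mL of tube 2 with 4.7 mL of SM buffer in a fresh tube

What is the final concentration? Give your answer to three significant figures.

Step 1: 1.15 mL + 4.8 mL = 5.95 mL total → factor 5.95/1.15 = 5.1739
Step 2: 350 μL brought to 14.5 mL → factor 14500/350 = 41.429
Step 3: 4.2 mL + 4.7 mL = 8.9 mL total → factor 8.9/4.2 = 2.119
Overall dilution factor = 5.1739 × 41.429 × 2.119 = 454.21
Final = 5.00 × 10^7 PFU/mL / 454.21 = 1.10 × 10^5 PFU/mL

1.10 × 10^5 PFU/mL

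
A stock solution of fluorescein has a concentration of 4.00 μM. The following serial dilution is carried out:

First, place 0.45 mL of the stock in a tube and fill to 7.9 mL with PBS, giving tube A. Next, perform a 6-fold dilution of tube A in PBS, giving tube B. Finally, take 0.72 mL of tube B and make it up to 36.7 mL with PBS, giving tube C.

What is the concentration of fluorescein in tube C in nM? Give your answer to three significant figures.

Step 1: 0.45 mL brought to 7.9 mL → factor 7.9/0.45 = 17.556
Step 2: 6-fold → factor 6
Step 3: 0.72 mL brought to 36.7 mL → factor 36.7/0.72 = 50.972
Overall dilution factor = 17.556 × 6 × 50.972 = 5369.1
Final = 4.00 μM / 5369.1 = 0.0007450 μM = 0.745 nM

0.745 nM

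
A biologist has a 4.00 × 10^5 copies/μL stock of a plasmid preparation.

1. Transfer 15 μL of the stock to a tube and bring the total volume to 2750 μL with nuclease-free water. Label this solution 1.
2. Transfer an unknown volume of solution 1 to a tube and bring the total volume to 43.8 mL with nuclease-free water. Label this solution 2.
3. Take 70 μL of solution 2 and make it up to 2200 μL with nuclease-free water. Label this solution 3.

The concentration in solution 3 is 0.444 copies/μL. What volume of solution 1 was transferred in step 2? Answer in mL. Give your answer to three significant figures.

0.280 mL

Step 1: 15 μL brought to 2750 μL → factor 2750/15 = 183.33
Step 2: v brought to 43.8 mL → factor = 43.8 mL/v
Step 3: 70 μL brought to 2200 μL → factor 2200/70 = 31.429
Product of known-step factors = 5761.9
Overall factor = 4.00 × 10^5 copies/μL / (0.444 copies/μL) = 9.009 × 10^5
Step-2 factor = 9.009 × 10^5 / 5761.9 = 156.35
v = 43.8 mL / 156.35 = 0.280 mL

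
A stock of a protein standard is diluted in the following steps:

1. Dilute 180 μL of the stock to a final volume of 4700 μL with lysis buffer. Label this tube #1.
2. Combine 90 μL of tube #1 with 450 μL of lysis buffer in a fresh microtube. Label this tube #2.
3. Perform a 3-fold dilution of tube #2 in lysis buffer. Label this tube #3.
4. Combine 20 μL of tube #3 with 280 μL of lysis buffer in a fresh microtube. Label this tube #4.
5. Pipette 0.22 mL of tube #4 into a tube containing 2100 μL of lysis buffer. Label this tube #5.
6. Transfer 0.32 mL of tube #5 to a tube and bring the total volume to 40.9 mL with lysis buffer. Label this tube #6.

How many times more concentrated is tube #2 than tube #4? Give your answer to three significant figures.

Step 1: 180 μL brought to 4700 μL → factor 4700/180 = 26.111
Step 2: 90 μL + 450 μL = 540 μL total → factor 540/90 = 6
Step 3: 3-fold → factor 3
Step 4: 20 μL + 280 μL = 300 μL total → factor 300/20 = 15
Dilution factor to tube #2 = 156.67; to tube #4 = 7050
[tube #2]/[tube #4] = (factor to tube #4)/(factor to tube #2) = 7050/156.67 = 45.0

45.0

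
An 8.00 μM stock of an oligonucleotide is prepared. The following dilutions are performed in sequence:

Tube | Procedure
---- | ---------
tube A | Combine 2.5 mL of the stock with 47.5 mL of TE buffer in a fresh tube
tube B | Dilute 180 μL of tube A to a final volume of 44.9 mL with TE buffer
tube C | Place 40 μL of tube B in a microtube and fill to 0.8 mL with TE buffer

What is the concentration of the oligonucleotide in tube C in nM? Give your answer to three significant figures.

0.0802 nM

Step 1: 2.5 mL + 47.5 mL = 50 mL total → factor 50/2.5 = 20
Step 2: 180 μL brought to 44.9 mL → factor 44900/180 = 249.44
Step 3: 40 μL brought to 0.8 mL → factor 800/40 = 20
Overall dilution factor = 20 × 249.44 × 20 = 99778
Final = 8.00 μM / 99778 = 8.018 × 10^-5 μM = 0.0802 nM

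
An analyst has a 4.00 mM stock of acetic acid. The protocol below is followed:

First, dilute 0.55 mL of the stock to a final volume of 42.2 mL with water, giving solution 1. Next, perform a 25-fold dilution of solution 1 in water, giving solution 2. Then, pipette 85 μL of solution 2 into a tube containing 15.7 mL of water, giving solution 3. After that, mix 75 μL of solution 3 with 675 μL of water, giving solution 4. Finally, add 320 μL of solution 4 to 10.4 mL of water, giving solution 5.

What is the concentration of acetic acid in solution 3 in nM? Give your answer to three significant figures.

Step 1: 0.55 mL brought to 42.2 mL → factor 42.2/0.55 = 76.727
Step 2: 25-fold → factor 25
Step 3: 85 μL + 15.7 mL = 15785 μL total → factor 15785/85 = 185.71
Dilution factor through solution 3 = 76.727 × 25 × 185.71 = 3.5622 × 10^5
[solution 3] = 4.00 mM / 3.5622 × 10^5 = 1.123 × 10^-5 mM = 11.2 nM

11.2 nM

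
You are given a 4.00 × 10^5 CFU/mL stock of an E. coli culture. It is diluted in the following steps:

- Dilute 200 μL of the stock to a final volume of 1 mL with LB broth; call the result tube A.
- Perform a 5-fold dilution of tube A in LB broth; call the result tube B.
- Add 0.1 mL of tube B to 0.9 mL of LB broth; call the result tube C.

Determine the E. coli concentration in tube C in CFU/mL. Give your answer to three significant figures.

1.60 × 10^3 CFU/mL

Step 1: 200 μL brought to 1 mL → factor 1000/200 = 5
Step 2: 5-fold → factor 5
Step 3: 0.1 mL + 0.9 mL = 1 mL total → factor 1/0.1 = 10
Overall dilution factor = 5 × 5 × 10 = 250
Final = 4.00 × 10^5 CFU/mL / 250 = 1.60 × 10^3 CFU/mL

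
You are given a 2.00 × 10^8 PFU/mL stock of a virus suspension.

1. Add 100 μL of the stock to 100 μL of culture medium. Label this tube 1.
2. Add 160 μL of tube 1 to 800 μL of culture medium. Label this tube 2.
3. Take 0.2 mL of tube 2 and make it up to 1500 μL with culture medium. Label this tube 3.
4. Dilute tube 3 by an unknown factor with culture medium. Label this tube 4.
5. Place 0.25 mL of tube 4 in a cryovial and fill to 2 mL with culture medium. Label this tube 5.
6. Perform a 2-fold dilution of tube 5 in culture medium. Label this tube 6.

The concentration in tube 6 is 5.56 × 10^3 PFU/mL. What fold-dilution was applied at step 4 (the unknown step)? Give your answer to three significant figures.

Step 1: 100 μL + 100 μL = 200 μL total → factor 200/100 = 2
Step 2: 160 μL + 800 μL = 960 μL total → factor 960/160 = 6
Step 3: 0.2 mL brought to 1500 μL → factor 1.5/0.2 = 7.5
Step 4: unknown factor x
Step 5: 0.25 mL brought to 2 mL → factor 2/0.25 = 8
Step 6: 2-fold → factor 2
Product of known-step factors = 1440
Overall factor = 2.00 × 10^8 PFU/mL / (5.56 × 10^3 PFU/mL) = 35971
x = 35971 / 1440 = 25.0

25.0-fold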